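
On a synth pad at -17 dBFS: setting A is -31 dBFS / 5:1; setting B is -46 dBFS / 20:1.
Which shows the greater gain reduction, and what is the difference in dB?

B, by 16.35 dB

A: overshoot 14 dB → output overshoot 2.8 dB → GR 11.2 dB.
B: overshoot 29 dB → output overshoot 1.45 dB → GR 27.55 dB.
B reduces 16.35 dB more.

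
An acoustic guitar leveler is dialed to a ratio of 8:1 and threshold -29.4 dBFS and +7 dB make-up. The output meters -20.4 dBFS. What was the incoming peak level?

Remove make-up: -20.4 − 7 = -27.4 dBFS.
That's 2 dB above the -29.4 dBFS threshold.
Input overshoot = R × output overshoot = 16 dB → input = -29.4 + 16 = -13.4 dBFS.

-13.4 dBFS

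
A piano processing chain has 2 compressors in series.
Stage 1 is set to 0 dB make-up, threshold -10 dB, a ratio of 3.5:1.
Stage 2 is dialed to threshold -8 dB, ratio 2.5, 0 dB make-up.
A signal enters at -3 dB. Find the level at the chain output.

-8 dB

Stage 1: overshoot 7 dB → 7/3.5 = 2 dB → -8 dB.
Stage 2: -8 dB is at or below the -8 dB threshold — no compression; output -8 dB.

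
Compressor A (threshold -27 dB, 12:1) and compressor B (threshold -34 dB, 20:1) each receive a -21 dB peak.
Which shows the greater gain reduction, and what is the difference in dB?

A: overshoot 6 dB → output overshoot 0.5 dB → GR 5.5 dB.
B: overshoot 13 dB → output overshoot 0.65 dB → GR 12.35 dB.
B reduces 6.85 dB more.

B, by 6.85 dB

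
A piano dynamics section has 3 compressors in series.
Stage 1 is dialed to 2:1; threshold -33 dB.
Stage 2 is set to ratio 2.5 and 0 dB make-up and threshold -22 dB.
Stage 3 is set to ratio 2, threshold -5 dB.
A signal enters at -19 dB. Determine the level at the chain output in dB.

Stage 1: -19 dB is 14 dB over -33 dB; at 2:1 that becomes 7 dB over, giving -26 dB.
Stage 2: -26 dB is at or below the -22 dB threshold — no compression; output -26 dB.
Stage 3: below threshold (-26 ≤ -5); passes unchanged; output -26 dB.

-26 dB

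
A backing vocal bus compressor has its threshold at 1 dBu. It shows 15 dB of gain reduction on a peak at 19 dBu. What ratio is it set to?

6:1

Input overshoot = 19 − 1 = 18 dB.
Output overshoot = 18 − 15 = 3 dB.
Ratio = input overshoot / output overshoot = 18 / 3 = 6.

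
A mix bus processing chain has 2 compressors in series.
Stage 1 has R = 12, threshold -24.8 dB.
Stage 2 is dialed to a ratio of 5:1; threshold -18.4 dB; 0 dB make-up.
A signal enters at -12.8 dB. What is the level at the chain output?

-23.8 dB

Stage 1: overshoot 12 dB → 12/12 = 1 dB → -23.8 dB.
Stage 2: -23.8 dB ≤ -18.4 dB, so stage 2 doesn't engage; output -23.8 dB.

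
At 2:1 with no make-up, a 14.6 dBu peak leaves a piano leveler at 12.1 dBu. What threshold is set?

9.6 dBu

Let T be the threshold. Output overshoot = (input overshoot)/R, so 12.1 − T = (14.6 − T)/2.
2·(12.1 − T) = 14.6 − T → 1·T = 24.2 − 14.6 = 9.6.
T = 9.6/1 = 9.6 dBu.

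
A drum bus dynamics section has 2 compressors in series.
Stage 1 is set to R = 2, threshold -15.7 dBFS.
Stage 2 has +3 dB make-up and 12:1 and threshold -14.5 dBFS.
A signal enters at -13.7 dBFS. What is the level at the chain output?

-11.7 dBFS

Stage 1: 2 dB above -15.7 dBFS, reduced 2:1 to 1 dB above → -14.7 dBFS.
Stage 2: -14.7 dBFS ≤ -14.5 dBFS, so stage 2 doesn't engage; make-up brings it to -11.7 dBFS.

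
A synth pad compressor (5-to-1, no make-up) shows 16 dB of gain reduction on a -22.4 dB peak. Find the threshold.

Let T be the threshold. Output overshoot = (input overshoot)/R, so -38.4 − T = (-22.4 − T)/5.
5·(-38.4 − T) = -22.4 − T → 4·T = -192 − (-22.4) = -169.6.
T = -169.6/4 = -42.4 dB.

-42.4 dB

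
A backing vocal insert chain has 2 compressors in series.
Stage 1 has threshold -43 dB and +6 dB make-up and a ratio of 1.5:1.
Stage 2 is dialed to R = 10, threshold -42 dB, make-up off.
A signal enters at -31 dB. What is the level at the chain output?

Stage 1: -31 dB is 12 dB over -43 dB; at 1.5:1 that becomes 8 dB over, giving -35 dB; +6 dB make-up → -29 dB.
Stage 2: -29 dB is 13 dB over -42 dB; at 10:1 that becomes 1.3 dB over, giving -40.7 dB.

-40.7 dB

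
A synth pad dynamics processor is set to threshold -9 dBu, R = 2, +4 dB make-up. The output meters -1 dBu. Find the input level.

Stripping the +4 dB make-up gives -5 dBu at the gain stage.
Post-compression overshoot = -5 − (-9) = 4 dB.
Input overshoot = R × output overshoot = 8 dB → input = -9 + 8 = -1 dBu.

-1 dBu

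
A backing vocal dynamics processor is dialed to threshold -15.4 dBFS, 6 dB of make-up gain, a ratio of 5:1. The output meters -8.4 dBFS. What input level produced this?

-10.4 dBFS

Remove make-up: -8.4 − 6 = -14.4 dBFS.
That's 1 dB above the -15.4 dBFS threshold.
Input overshoot = R × output overshoot = 5 dB → input = -15.4 + 5 = -10.4 dBFS.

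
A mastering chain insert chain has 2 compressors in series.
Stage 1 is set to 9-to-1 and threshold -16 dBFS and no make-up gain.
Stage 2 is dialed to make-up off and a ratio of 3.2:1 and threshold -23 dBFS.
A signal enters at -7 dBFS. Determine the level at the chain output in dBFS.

Stage 1: overshoot 9 dB → 9/9 = 1 dB → -15 dBFS.
Stage 2: overshoot 8 dB → 8/3.2 = 2.5 dB → -20.5 dBFS.

-20.5 dBFS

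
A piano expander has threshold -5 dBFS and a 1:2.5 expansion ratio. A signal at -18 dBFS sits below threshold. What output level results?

The input is 13 dB below the -5 dBFS threshold.
A 1:2.5 expander multiplies undershoot by 2.5: 13 × 2.5 = 32.5 dB below threshold.
Output = -5 − 32.5 = -37.5 dBFS.

-37.5 dBFS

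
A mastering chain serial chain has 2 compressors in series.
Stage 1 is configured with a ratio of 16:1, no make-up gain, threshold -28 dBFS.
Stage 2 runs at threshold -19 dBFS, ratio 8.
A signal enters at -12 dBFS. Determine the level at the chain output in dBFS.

-27 dBFS

Stage 1: -12 dBFS is 16 dB over -28 dBFS; at 16:1 that becomes 1 dB over, giving -27 dBFS.
Stage 2: -27 dBFS is at or below the -19 dBFS threshold — no compression; output -27 dBFS.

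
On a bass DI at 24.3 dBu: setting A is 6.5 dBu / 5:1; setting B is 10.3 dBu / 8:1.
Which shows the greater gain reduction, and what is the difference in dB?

A: overshoot 17.8 dB → output overshoot 3.56 dB → GR 14.24 dB.
B: overshoot 14 dB → output overshoot 1.75 dB → GR 12.25 dB.
A reduces 1.99 dB more.

A, by 1.99 dB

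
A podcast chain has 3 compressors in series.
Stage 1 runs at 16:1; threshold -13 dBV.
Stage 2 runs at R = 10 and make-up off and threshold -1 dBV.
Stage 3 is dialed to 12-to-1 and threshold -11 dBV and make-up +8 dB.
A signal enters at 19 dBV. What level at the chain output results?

-3 dBV

Stage 1: 32 dB above -13 dBV, reduced 16:1 to 2 dB above → -11 dBV.
Stage 2: below threshold (-11 ≤ -1); passes unchanged; output -11 dBV.
Stage 3: below threshold (-11 ≤ -11); passes unchanged; make-up brings it to -3 dBV.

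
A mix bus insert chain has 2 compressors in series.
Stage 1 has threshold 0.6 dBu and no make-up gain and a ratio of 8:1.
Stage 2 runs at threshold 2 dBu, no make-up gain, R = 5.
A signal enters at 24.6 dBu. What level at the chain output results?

2.32 dBu

Stage 1: overshoot 24 dB → 24/8 = 3 dB → 3.6 dBu.
Stage 2: 1.6 dB above 2 dBu, reduced 5:1 to 0.32 dB above → 2.32 dBu.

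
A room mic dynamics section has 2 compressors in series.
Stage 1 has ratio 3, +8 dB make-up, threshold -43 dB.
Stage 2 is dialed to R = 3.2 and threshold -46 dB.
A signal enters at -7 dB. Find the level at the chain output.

-38.8125 dB

Stage 1: 36 dB above -43 dB, reduced 3:1 to 12 dB above → -31 dB; +8 dB make-up → -23 dB.
Stage 2: overshoot 23 dB → 23/3.2 = 7.1875 dB → -38.8125 dB.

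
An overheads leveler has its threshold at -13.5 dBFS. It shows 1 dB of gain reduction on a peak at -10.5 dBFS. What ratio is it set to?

Input overshoot = -10.5 − (-13.5) = 3 dB.
Output overshoot = 3 − 1 = 2 dB.
Ratio = input overshoot / output overshoot = 3 / 2 = 1.5.

1.5:1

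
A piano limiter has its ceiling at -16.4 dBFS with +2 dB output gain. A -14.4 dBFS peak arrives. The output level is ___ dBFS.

-14.4 dBFS

At ∞:1, everything above -16.4 dBFS is held at the ceiling.
Output gain then adds 2 dB: -16.4 + 2 = -14.4 dBFS.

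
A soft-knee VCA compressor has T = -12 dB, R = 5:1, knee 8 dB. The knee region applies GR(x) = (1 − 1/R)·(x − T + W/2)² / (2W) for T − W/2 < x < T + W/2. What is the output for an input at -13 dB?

x − T + W/2 = -13 − (-12) + 4 = 3.
GR = (1 − 1/5) × 3² / 16 = 0.8 × 9 / 16 = 0.45 dB.
Output = -13 − 0.45 = -13.45 dB.

-13.45 dB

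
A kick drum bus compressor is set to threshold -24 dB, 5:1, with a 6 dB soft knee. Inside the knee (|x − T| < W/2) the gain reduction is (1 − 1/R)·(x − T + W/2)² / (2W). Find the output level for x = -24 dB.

-24.6 dB

x − T + W/2 = -24 − (-24) + 3 = 3.
GR = (1 − 1/5) × 3² / 12 = 0.8 × 9 / 12 = 0.6 dB.
Output = -24 − 0.6 = -24.6 dB.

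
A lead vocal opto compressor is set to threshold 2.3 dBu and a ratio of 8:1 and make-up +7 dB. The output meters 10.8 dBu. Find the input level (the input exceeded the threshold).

14.3 dBu

Before make-up, the level was 10.8 − 7 = 3.8 dBu.
That's 1.5 dB above the 2.3 dBu threshold.
Input overshoot = R × output overshoot = 12 dB → input = 2.3 + 12 = 14.3 dBu.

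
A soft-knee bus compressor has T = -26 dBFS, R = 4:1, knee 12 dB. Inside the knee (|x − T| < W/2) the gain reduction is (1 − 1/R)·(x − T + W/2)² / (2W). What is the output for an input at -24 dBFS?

x − T + W/2 = -24 − (-26) + 6 = 8.
GR = (1 − 1/4) × 8² / 24 = 0.75 × 64 / 24 = 2 dB.
Output = -24 − 2 = -26 dBFS.

-26 dBFS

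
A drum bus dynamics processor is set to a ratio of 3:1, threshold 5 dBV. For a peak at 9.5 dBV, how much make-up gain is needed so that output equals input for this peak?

Overshoot 4.5 dB → 4.5/3 = 1.5 dB after compression, so the compressed level is 5 + 1.5 = 6.5 dBV.
Make-up = target − compressed = 9.5 − 6.5 = 3 dB.

3 dB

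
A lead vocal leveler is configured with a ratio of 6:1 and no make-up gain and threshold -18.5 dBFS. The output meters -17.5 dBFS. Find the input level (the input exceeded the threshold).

-12.5 dBFS

The compressed level sits -17.5 − (-18.5) = 1 dB over threshold.
Undo the ratio: input overshoot = 1 × 6 = 6 dB, giving input = -12.5 dBFS.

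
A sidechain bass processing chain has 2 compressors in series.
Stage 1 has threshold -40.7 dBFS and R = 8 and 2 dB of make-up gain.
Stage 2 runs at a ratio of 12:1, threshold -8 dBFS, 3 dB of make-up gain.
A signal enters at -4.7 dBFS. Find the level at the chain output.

Stage 1: -4.7 dBFS is 36 dB over -40.7 dBFS; at 8:1 that becomes 4.5 dB over, giving -36.2 dBFS; +2 dB make-up → -34.2 dBFS.
Stage 2: -34.2 dBFS ≤ -8 dBFS, so stage 2 doesn't engage; make-up brings it to -31.2 dBFS.

-31.2 dBFS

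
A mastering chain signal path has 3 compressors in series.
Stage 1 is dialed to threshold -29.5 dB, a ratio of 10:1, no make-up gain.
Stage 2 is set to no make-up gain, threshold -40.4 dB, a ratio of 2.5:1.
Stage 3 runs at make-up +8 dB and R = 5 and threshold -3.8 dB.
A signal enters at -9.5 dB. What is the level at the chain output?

Stage 1: -9.5 dB is 20 dB over -29.5 dB; at 10:1 that becomes 2 dB over, giving -27.5 dB.
Stage 2: overshoot 12.9 dB → 12.9/2.5 = 5.16 dB → -35.24 dB.
Stage 3: -35.24 dB ≤ -3.8 dB, so stage 3 doesn't engage; make-up brings it to -27.24 dB.

-27.24 dB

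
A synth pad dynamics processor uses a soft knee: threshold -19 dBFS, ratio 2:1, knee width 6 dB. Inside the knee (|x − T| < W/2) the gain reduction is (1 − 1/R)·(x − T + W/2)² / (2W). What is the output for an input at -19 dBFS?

x − T + W/2 = -19 − (-19) + 3 = 3.
GR = (1 − 1/2) × 3² / 12 = 0.5 × 9 / 12 = 0.375 dB.
Output = -19 − 0.375 = -19.375 dBFS.

-19.375 dBFS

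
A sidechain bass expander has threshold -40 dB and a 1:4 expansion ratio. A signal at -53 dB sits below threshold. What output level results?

The input is 13 dB below the -40 dB threshold.
A 1:4 expander multiplies undershoot by 4: 13 × 4 = 52 dB below threshold.
Output = -40 − 52 = -92 dB.

-92 dB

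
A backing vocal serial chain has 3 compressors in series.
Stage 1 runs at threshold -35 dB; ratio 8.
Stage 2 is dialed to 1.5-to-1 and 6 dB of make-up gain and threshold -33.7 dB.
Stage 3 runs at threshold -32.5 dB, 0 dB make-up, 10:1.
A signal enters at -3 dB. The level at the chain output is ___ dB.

Stage 1: overshoot 32 dB → 32/8 = 4 dB → -31 dB.
Stage 2: -31 dB is 2.7 dB over -33.7 dB; at 1.5:1 that becomes 1.8 dB over, giving -31.9 dB; +6 dB make-up → -25.9 dB.
Stage 3: overshoot 6.6 dB → 6.6/10 = 0.66 dB → -31.84 dB.

-31.84 dB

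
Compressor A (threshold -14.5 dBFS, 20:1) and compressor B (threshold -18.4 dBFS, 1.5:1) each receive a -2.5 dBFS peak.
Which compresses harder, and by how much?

A, by 6.1 dB

A: overshoot 12 dB → output overshoot 0.6 dB → GR 11.4 dB.
B: overshoot 15.9 dB → output overshoot 10.6 dB → GR 5.3 dB.
Difference: 6.1 dB in favour of A.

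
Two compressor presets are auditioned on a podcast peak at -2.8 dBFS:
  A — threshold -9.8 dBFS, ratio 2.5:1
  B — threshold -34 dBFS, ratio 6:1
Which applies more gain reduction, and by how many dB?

B, by 21.8 dB

A: overshoot 7 dB → output overshoot 2.8 dB → GR 4.2 dB.
B: overshoot 31.2 dB → output overshoot 5.2 dB → GR 26 dB.
B applies 21.8 dB more gain reduction.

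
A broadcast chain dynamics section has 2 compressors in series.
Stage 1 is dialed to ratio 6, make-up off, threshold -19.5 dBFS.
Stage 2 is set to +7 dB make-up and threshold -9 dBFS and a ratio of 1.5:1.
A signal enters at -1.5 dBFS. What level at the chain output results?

Stage 1: 18 dB above -19.5 dBFS, reduced 6:1 to 3 dB above → -16.5 dBFS.
Stage 2: below threshold (-16.5 ≤ -9); passes unchanged; make-up brings it to -9.5 dBFS.

-9.5 dBFS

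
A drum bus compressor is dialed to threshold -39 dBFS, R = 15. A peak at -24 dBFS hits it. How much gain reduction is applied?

14 dB

-24 dBFS exceeds the threshold by 15 dB.
After 15:1 compression the overshoot becomes 15/15 = 1 dB.
Gain reduction = 15 − 1 = 14 dB.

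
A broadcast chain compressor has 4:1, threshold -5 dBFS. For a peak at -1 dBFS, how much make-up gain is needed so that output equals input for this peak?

The peak compresses to -5 + 4/4 = -4 dBFS.
To reach -1 dBFS requires -1 − (-4) = 3 dB of make-up.

3 dB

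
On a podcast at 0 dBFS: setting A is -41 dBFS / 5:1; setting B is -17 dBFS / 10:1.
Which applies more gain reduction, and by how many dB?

A: GR = 41 − 41/5 = 32.8 dB.
B: GR = 17 − 17/10 = 15.3 dB.
A reduces 17.5 dB more.

A, by 17.5 dB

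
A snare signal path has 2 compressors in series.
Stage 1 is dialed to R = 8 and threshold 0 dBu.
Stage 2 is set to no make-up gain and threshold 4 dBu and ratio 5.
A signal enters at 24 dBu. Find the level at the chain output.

Stage 1: 24 dBu is 24 dB over 0 dBu; at 8:1 that becomes 3 dB over, giving 3 dBu.
Stage 2: 3 dBu ≤ 4 dBu, so stage 2 doesn't engage; output 3 dBu.

3 dBu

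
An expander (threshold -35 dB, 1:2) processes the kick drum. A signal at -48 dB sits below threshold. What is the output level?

-61 dB

Undershoot = (-35) − (-48) = 13 dB.
At 1:2, that expands to 26 dB under threshold.
Output = -35 − 26 = -61 dB.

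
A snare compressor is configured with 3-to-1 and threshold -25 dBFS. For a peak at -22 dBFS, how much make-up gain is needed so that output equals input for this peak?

2 dB

Without make-up, output = threshold + overshoot/3 = -25 + 1 = -24 dBFS.
Gap to target: 2 dB.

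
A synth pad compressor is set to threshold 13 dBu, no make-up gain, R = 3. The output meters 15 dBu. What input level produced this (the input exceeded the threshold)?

Post-compression overshoot = 15 − 13 = 2 dB.
Before 3:1 compression the overshoot was 2 × 3 = 6 dB, so input = 13 + 6 = 19 dBu.

19 dBu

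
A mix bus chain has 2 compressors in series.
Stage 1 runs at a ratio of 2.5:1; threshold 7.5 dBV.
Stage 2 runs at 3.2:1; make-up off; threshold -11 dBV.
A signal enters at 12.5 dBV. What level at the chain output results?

-4.59375 dBV

Stage 1: overshoot 5 dB → 5/2.5 = 2 dB → 9.5 dBV.
Stage 2: overshoot 20.5 dB → 20.5/3.2 = 6.40625 dB → -4.59375 dBV.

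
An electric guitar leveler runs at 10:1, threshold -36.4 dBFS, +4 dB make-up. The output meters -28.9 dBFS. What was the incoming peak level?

Stripping the +4 dB make-up gives -32.9 dBFS at the gain stage.
Post-compression overshoot = -32.9 − (-36.4) = 3.5 dB.
Undo the ratio: input overshoot = 3.5 × 10 = 35 dB, giving input = -1.4 dBFS.

-1.4 dBFS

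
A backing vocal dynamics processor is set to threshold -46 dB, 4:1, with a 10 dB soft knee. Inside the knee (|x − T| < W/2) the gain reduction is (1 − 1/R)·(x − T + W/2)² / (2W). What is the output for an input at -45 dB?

x − T + W/2 = -45 − (-46) + 5 = 6.
GR = (1 − 1/4) × 6² / 20 = 0.75 × 36 / 20 = 1.35 dB.
Output = -45 − 1.35 = -46.35 dB.

-46.35 dB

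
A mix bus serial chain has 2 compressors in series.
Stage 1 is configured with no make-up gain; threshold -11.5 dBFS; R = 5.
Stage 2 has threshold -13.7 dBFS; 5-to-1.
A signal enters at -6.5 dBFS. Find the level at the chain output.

Stage 1: overshoot 5 dB → 5/5 = 1 dB → -10.5 dBFS.
Stage 2: overshoot 3.2 dB → 3.2/5 = 0.64 dB → -13.06 dBFS.

-13.06 dBFS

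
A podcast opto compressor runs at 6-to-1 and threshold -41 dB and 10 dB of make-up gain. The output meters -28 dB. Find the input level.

Stripping the +10 dB make-up gives -38 dB at the gain stage.
The compressed level sits -38 − (-41) = 3 dB over threshold.
Before 6:1 compression the overshoot was 3 × 6 = 18 dB, so input = -41 + 18 = -23 dB.

-23 dB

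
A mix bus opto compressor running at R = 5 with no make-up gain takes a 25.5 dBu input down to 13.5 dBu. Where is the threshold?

Gain reduction = 25.5 − 13.5 = 12 dB; output overshoot = GR / (R − 1) = 12 / 4 = 3 dB.
Threshold = output − output overshoot = 13.5 − 3 = 10.5 dBu.

10.5 dBu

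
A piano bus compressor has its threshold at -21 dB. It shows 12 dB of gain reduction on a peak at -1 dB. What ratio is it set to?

2.5:1

Input overshoot = -1 − (-21) = 20 dB.
Output overshoot = 20 − 12 = 8 dB.
Ratio = input overshoot / output overshoot = 20 / 8 = 2.5.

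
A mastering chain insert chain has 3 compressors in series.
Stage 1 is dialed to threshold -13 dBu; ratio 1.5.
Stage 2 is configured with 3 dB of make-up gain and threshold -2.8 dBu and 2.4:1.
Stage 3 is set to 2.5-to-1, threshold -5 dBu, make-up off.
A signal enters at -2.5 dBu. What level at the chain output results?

Stage 1: -2.5 dBu is 10.5 dB over -13 dBu; at 1.5:1 that becomes 7 dB over, giving -6 dBu.
Stage 2: -6 dBu is at or below the -2.8 dBu threshold — no compression; make-up brings it to -3 dBu.
Stage 3: -3 dBu is 2 dB over -5 dBu; at 2.5:1 that becomes 0.8 dB over, giving -4.2 dBu.

-4.2 dBu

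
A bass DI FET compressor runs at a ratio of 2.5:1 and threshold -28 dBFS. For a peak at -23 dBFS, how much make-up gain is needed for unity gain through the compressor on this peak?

3 dB

Without make-up, output = threshold + overshoot/2.5 = -28 + 2 = -26 dBFS.
Gap to target: 3 dB.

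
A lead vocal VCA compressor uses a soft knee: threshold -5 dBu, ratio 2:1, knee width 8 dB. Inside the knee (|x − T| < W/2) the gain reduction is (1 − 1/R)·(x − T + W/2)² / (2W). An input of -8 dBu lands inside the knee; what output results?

-8.03125 dBu

x − T + W/2 = -8 − (-5) + 4 = 1.
GR = (1 − 1/2) × 1² / 16 = 0.5 × 1 / 16 = 0.03125 dB.
Output = -8 − 0.03125 = -8.03125 dBu.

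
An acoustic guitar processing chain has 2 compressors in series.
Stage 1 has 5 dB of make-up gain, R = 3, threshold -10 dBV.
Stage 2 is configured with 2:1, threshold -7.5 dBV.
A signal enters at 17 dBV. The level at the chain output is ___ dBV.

-1.75 dBV

Stage 1: 17 dBV is 27 dB over -10 dBV; at 3:1 that becomes 9 dB over, giving -1 dBV; +5 dB make-up → 4 dBV.
Stage 2: 4 dBV is 11.5 dB over -7.5 dBV; at 2:1 that becomes 5.75 dB over, giving -1.75 dBV.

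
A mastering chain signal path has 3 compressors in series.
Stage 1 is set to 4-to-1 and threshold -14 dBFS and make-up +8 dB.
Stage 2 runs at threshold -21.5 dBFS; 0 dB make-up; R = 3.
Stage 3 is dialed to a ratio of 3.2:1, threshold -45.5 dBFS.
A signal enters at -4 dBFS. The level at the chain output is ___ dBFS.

-36.125 dBFS

Stage 1: overshoot 10 dB → 10/4 = 2.5 dB → -11.5 dBFS; +8 dB make-up → -3.5 dBFS.
Stage 2: overshoot 18 dB → 18/3 = 6 dB → -15.5 dBFS.
Stage 3: overshoot 30 dB → 30/3.2 = 9.375 dB → -36.125 dBFS.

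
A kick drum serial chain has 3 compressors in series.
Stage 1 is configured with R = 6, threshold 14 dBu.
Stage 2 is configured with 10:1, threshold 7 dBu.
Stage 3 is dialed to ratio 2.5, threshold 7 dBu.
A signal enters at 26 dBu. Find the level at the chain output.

Stage 1: 26 dBu is 12 dB over 14 dBu; at 6:1 that becomes 2 dB over, giving 16 dBu.
Stage 2: 9 dB above 7 dBu, reduced 10:1 to 0.9 dB above → 7.9 dBu.
Stage 3: 0.9 dB above 7 dBu, reduced 2.5:1 to 0.36 dB above → 7.36 dBu.

7.36 dBu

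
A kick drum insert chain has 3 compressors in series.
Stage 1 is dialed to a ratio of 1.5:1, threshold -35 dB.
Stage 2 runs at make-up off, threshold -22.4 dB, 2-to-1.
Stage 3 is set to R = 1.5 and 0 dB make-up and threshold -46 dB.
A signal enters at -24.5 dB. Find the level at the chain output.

Stage 1: overshoot 10.5 dB → 10.5/1.5 = 7 dB → -28 dB.
Stage 2: below threshold (-28 ≤ -22.4); passes unchanged; output -28 dB.
Stage 3: -28 dB is 18 dB over -46 dB; at 1.5:1 that becomes 12 dB over, giving -34 dB.

-34 dB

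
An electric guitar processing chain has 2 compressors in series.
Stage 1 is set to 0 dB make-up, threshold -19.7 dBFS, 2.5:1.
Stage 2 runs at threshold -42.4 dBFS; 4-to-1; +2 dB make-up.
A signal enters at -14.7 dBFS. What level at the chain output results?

-34.225 dBFS

Stage 1: overshoot 5 dB → 5/2.5 = 2 dB → -17.7 dBFS.
Stage 2: -17.7 dBFS is 24.7 dB over -42.4 dBFS; at 4:1 that becomes 6.175 dB over, giving -36.225 dBFS; +2 dB make-up → -34.225 dBFS.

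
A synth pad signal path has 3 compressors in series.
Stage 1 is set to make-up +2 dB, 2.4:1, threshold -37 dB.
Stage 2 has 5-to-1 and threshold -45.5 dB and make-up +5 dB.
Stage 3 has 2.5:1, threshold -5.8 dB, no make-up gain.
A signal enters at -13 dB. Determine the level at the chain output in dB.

-36.4 dB

Stage 1: -13 dB is 24 dB over -37 dB; at 2.4:1 that becomes 10 dB over, giving -27 dB; +2 dB make-up → -25 dB.
Stage 2: overshoot 20.5 dB → 20.5/5 = 4.1 dB → -41.4 dB; +5 dB make-up → -36.4 dB.
Stage 3: -36.4 dB is at or below the -5.8 dB threshold — no compression; output -36.4 dB.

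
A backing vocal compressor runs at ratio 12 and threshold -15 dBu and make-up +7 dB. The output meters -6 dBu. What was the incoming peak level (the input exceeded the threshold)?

9 dBu

Before make-up, the level was -6 − 7 = -13 dBu.
The compressed level sits -13 − (-15) = 2 dB over threshold.
Input overshoot = R × output overshoot = 24 dB → input = -15 + 24 = 9 dBu.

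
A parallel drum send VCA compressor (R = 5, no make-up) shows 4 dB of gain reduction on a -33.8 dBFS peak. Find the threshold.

Let T be the threshold. Output overshoot = (input overshoot)/R, so -37.8 − T = (-33.8 − T)/5.
5·(-37.8 − T) = -33.8 − T → 4·T = -189 − (-33.8) = -155.2.
T = -155.2/4 = -38.8 dBFS.

-38.8 dBFS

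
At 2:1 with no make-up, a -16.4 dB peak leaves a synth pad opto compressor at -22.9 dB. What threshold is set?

Input is 13 dB above T (since output overshoot × R = input overshoot: (-22.9 − T)·2 = -16.4 − T gives T = -29.4 dB).
Check: -29.4 + (-16.4 − (-29.4))/2 = -29.4 + 6.5 = -22.9 dB. ✓

-29.4 dB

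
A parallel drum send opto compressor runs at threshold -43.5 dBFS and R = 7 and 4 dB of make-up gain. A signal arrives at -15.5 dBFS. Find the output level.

-35.5 dBFS

Overshoot: -15.5 − (-43.5) = 28 dB.
At 7:1 the overshoot is divided by 7, leaving 4 dB above threshold.
So the level is -43.5 + 4 = -39.5 dBFS; make-up adds 4 dB, giving -35.5 dBFS.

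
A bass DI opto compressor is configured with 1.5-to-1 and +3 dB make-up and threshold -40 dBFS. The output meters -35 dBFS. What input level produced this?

Before make-up, the level was -35 − 3 = -38 dBFS.
That's 2 dB above the -40 dBFS threshold.
Before 1.5:1 compression the overshoot was 2 × 1.5 = 3 dB, so input = -40 + 3 = -37 dBFS.

-37 dBFS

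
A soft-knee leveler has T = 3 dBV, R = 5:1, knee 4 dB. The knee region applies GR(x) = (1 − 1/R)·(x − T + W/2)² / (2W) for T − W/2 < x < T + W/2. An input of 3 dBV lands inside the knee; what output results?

x − T + W/2 = 3 − 3 + 2 = 2.
GR = (1 − 1/5) × 2² / 8 = 0.8 × 4 / 8 = 0.4 dB.
Output = 3 − 0.4 = 2.6 dBV.

2.6 dBV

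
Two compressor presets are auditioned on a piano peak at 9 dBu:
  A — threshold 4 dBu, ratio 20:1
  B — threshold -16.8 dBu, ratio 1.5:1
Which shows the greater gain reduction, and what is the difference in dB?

B, by 3.85 dB

A: 5 dB over, compressed to 0.25 dB over, so 4.75 dB of GR.
B: 25.8 dB over, compressed to 17.2 dB over, so 8.6 dB of GR.
B applies 3.85 dB more gain reduction.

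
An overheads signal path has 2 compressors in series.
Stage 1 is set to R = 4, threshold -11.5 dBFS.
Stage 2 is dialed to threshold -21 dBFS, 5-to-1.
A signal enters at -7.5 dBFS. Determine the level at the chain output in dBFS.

Stage 1: -7.5 dBFS is 4 dB over -11.5 dBFS; at 4:1 that becomes 1 dB over, giving -10.5 dBFS.
Stage 2: -10.5 dBFS is 10.5 dB over -21 dBFS; at 5:1 that becomes 2.1 dB over, giving -18.9 dBFS.

-18.9 dBFS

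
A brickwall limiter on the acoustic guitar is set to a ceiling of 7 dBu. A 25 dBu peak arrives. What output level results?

The limiter clamps the peak to its 7 dBu ceiling.

7 dBu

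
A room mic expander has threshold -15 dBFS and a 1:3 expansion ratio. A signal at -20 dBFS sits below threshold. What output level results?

The input is 5 dB below the -15 dBFS threshold.
A 1:3 expander multiplies undershoot by 3: 5 × 3 = 15 dB below threshold.
Output = -15 − 15 = -30 dBFS.

-30 dBFS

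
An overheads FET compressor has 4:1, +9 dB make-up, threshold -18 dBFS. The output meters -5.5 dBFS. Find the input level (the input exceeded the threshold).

-4 dBFS

Stripping the +9 dB make-up gives -14.5 dBFS at the gain stage.
The compressed level sits -14.5 − (-18) = 3.5 dB over threshold.
Before 4:1 compression the overshoot was 3.5 × 4 = 14 dB, so input = -18 + 14 = -4 dBFS.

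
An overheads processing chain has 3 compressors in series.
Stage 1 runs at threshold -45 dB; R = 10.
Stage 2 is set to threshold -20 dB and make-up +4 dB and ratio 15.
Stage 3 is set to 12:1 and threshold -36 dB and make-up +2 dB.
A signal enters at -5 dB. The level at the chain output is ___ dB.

Stage 1: -5 dB is 40 dB over -45 dB; at 10:1 that becomes 4 dB over, giving -41 dB.
Stage 2: below threshold (-41 ≤ -20); passes unchanged; make-up brings it to -37 dB.
Stage 3: below threshold (-37 ≤ -36); passes unchanged; make-up brings it to -35 dB.

-35 dB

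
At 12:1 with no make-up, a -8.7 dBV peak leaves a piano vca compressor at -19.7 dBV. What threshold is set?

Let T be the threshold. Output overshoot = (input overshoot)/R, so -19.7 − T = (-8.7 − T)/12.
12·(-19.7 − T) = -8.7 − T → 11·T = -236.4 − (-8.7) = -227.7.
T = -227.7/11 = -20.7 dBV.

-20.7 dBV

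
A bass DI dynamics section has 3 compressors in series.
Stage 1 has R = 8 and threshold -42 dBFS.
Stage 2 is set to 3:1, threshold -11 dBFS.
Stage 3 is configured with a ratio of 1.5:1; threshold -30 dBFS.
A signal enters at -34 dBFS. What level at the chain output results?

Stage 1: overshoot 8 dB → 8/8 = 1 dB → -41 dBFS.
Stage 2: -41 dBFS ≤ -11 dBFS, so stage 2 doesn't engage; output -41 dBFS.
Stage 3: below threshold (-41 ≤ -30); passes unchanged; output -41 dBFS.

-41 dBFS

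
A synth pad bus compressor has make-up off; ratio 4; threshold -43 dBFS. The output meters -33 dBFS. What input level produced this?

That's 10 dB above the -43 dBFS threshold.
Undo the ratio: input overshoot = 10 × 4 = 40 dB, giving input = -3 dBFS.

-3 dBFS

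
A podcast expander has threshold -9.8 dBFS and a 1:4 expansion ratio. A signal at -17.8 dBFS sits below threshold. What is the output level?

-41.8 dBFS

Undershoot = (-9.8) − (-17.8) = 8 dB.
At 1:4, that expands to 32 dB under threshold.
Output = -9.8 − 32 = -41.8 dBFS.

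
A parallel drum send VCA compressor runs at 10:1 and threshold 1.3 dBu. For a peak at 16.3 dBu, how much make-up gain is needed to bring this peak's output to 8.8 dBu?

6 dB

Overshoot 15 dB → 15/10 = 1.5 dB after compression, so the compressed level is 1.3 + 1.5 = 2.8 dBu.
Make-up = target − compressed = 8.8 − 2.8 = 6 dB.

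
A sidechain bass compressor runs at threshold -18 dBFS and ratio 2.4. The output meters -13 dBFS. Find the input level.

-6 dBFS

The compressed level sits -13 − (-18) = 5 dB over threshold.
Before 2.4:1 compression the overshoot was 5 × 2.4 = 12 dB, so input = -18 + 12 = -6 dBFS.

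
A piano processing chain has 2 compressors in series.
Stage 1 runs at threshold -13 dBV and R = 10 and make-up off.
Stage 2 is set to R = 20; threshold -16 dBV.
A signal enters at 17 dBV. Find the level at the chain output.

-15.7 dBV

Stage 1: 30 dB above -13 dBV, reduced 10:1 to 3 dB above → -10 dBV.
Stage 2: -10 dBV is 6 dB over -16 dBV; at 20:1 that becomes 0.3 dB over, giving -15.7 dBV.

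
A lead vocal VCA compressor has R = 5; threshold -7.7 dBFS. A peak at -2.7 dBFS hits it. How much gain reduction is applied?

Overshoot = -2.7 − (-7.7) = 5 dB.
At 5:1, output sits 5/5 = 1 dB above threshold.
GR = overshoot in − overshoot out = 5 − 1 = 4 dB.

4 dB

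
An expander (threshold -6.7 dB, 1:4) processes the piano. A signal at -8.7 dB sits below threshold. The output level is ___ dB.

-14.7 dB

Undershoot = (-6.7) − (-8.7) = 2 dB.
At 1:4, that expands to 8 dB under threshold.
Output = -6.7 − 8 = -14.7 dB.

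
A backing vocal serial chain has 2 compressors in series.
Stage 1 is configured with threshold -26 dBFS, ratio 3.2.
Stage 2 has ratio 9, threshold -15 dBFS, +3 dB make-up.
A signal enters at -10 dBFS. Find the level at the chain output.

-18 dBFS

Stage 1: overshoot 16 dB → 16/3.2 = 5 dB → -21 dBFS.
Stage 2: below threshold (-21 ≤ -15); passes unchanged; make-up brings it to -18 dBFS.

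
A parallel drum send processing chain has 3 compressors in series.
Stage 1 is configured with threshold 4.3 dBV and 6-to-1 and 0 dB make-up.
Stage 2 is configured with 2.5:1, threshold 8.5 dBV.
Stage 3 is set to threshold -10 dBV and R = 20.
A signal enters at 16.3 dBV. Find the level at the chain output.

Stage 1: 16.3 dBV is 12 dB over 4.3 dBV; at 6:1 that becomes 2 dB over, giving 6.3 dBV.
Stage 2: 6.3 dBV is at or below the 8.5 dBV threshold — no compression; output 6.3 dBV.
Stage 3: overshoot 16.3 dB → 16.3/20 = 0.815 dB → -9.185 dBV.

-9.185 dBV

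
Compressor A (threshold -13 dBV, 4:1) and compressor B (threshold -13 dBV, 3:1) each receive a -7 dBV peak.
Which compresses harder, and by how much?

A: overshoot 6 dB → output overshoot 1.5 dB → GR 4.5 dB.
B: overshoot 6 dB → output overshoot 2 dB → GR 4 dB.
Difference: 0.5 dB in favour of A.

A, by 0.5 dB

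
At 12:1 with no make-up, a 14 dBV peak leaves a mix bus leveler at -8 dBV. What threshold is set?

Input is 24 dB above T (since output overshoot × R = input overshoot: (-8 − T)·12 = 14 − T gives T = -10 dBV).
Check: -10 + (14 − (-10))/12 = -10 + 2 = -8 dBV. ✓

-10 dBV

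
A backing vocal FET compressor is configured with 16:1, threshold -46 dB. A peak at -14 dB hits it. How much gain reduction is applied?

30 dB

-14 dB exceeds the threshold by 32 dB.
A 16:1 ratio leaves 2 dB of that excess.
Gain reduction = 32 − 2 = 30 dB.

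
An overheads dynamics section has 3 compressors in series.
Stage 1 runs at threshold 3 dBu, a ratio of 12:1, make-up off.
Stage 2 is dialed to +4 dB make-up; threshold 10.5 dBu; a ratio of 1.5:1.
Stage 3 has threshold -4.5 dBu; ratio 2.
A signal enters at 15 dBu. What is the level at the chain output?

Stage 1: 15 dBu is 12 dB over 3 dBu; at 12:1 that becomes 1 dB over, giving 4 dBu.
Stage 2: below threshold (4 ≤ 10.5); passes unchanged; make-up brings it to 8 dBu.
Stage 3: 8 dBu is 12.5 dB over -4.5 dBu; at 2:1 that becomes 6.25 dB over, giving 1.75 dBu.

1.75 dBu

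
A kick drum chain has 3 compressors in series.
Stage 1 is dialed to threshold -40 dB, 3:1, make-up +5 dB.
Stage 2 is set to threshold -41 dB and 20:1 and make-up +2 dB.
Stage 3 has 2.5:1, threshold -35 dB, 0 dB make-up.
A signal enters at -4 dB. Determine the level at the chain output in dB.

Stage 1: 36 dB above -40 dB, reduced 3:1 to 12 dB above → -28 dB; +5 dB make-up → -23 dB.
Stage 2: 18 dB above -41 dB, reduced 20:1 to 0.9 dB above → -40.1 dB; +2 dB make-up → -38.1 dB.
Stage 3: below threshold (-38.1 ≤ -35); passes unchanged; output -38.1 dB.

-38.1 dB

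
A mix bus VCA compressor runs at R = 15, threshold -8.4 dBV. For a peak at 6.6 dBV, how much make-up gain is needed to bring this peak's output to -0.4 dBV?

7 dB

The peak compresses to -8.4 + 15/15 = -7.4 dBV.
To reach -0.4 dBV requires -0.4 − (-7.4) = 7 dB of make-up.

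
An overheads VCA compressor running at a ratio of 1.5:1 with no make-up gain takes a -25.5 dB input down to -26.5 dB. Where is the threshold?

Gain reduction = -25.5 − (-26.5) = 1 dB; output overshoot = GR / (R − 1) = 1 / 0.5 = 2 dB.
Threshold = output − output overshoot = -26.5 − 2 = -28.5 dB.

-28.5 dB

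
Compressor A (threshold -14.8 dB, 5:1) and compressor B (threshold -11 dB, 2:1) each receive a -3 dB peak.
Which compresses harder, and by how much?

A, by 5.44 dB

A: overshoot 11.8 dB → output overshoot 2.36 dB → GR 9.44 dB.
B: overshoot 8 dB → output overshoot 4 dB → GR 4 dB.
Difference: 5.44 dB in favour of A.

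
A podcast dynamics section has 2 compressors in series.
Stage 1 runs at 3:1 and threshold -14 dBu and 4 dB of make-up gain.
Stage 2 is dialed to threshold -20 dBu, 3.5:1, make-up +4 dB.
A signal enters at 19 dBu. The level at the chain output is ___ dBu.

Stage 1: 19 dBu is 33 dB over -14 dBu; at 3:1 that becomes 11 dB over, giving -3 dBu; +4 dB make-up → 1 dBu.
Stage 2: overshoot 21 dB → 21/3.5 = 6 dB → -14 dBu; +4 dB make-up → -10 dBu.

-10 dBu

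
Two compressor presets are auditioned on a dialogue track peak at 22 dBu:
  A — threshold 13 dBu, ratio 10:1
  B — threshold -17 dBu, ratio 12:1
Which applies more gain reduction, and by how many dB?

B, by 27.65 dB

A: 9 dB over, compressed to 0.9 dB over, so 8.1 dB of GR.
B: 39 dB over, compressed to 3.25 dB over, so 35.75 dB of GR.
Difference: 27.65 dB in favour of B.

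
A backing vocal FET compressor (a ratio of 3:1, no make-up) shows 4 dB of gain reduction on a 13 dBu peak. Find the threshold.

Let T be the threshold. Output overshoot = (input overshoot)/R, so 9 − T = (13 − T)/3.
3·(9 − T) = 13 − T → 2·T = 27 − 13 = 14.
T = 14/2 = 7 dBu.

7 dBu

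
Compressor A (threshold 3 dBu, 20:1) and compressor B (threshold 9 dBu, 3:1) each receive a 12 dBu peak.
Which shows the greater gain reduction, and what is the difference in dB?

A: GR = 9 − 9/20 = 8.55 dB.
B: GR = 3 − 3/3 = 2 dB.
A reduces 6.55 dB more.

A, by 6.55 dB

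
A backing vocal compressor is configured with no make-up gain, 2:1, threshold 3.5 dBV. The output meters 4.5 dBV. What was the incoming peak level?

Post-compression overshoot = 4.5 − 3.5 = 1 dB.
Undo the ratio: input overshoot = 1 × 2 = 2 dB, giving input = 5.5 dBV.

5.5 dBV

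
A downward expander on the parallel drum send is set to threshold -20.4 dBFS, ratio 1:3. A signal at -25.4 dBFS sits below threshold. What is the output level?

Below threshold, a 1:3 expander applies gain = (3−1)×(T − x) of attenuation.
(3−1) × 5 = 10 dB, so output = -25.4 − 10 = -35.4 dBFS.

-35.4 dBFS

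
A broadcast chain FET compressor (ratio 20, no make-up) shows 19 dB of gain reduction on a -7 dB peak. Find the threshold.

Input is 20 dB above T (since output overshoot × R = input overshoot: (-26 − T)·20 = -7 − T gives T = -27 dB).
Check: -27 + (-7 − (-27))/20 = -27 + 1 = -26 dB. ✓

-27 dB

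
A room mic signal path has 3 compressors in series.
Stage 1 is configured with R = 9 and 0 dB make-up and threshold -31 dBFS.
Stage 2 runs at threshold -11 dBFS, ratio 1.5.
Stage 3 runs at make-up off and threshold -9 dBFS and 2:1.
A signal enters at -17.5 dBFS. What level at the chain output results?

Stage 1: -17.5 dBFS is 13.5 dB over -31 dBFS; at 9:1 that becomes 1.5 dB over, giving -29.5 dBFS.
Stage 2: below threshold (-29.5 ≤ -11); passes unchanged; output -29.5 dBFS.
Stage 3: -29.5 dBFS is at or below the -9 dBFS threshold — no compression; output -29.5 dBFS.

-29.5 dBFS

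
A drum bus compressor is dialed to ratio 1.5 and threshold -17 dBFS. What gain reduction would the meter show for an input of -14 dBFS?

1 dB

Overshoot = -14 − (-17) = 3 dB.
At 1.5:1, output sits 3/1.5 = 2 dB above threshold.
GR = overshoot in − overshoot out = 3 − 2 = 1 dB.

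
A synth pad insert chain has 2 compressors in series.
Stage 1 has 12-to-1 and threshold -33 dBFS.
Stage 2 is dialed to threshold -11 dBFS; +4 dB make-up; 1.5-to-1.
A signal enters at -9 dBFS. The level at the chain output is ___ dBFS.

Stage 1: 24 dB above -33 dBFS, reduced 12:1 to 2 dB above → -31 dBFS.
Stage 2: below threshold (-31 ≤ -11); passes unchanged; make-up brings it to -27 dBFS.

-27 dBFS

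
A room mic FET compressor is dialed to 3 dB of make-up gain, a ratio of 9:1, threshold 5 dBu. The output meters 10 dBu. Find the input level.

Stripping the +3 dB make-up gives 7 dBu at the gain stage.
The compressed level sits 7 − 5 = 2 dB over threshold.
Input overshoot = R × output overshoot = 18 dB → input = 5 + 18 = 23 dBu.

23 dBu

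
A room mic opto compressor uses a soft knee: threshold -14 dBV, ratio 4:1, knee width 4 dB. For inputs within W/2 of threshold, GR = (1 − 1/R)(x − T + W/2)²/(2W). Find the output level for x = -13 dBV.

-13.84375 dBV

x − T + W/2 = -13 − (-14) + 2 = 3.
GR = (1 − 1/4) × 3² / 8 = 0.75 × 9 / 8 = 0.84375 dB.
Output = -13 − 0.84375 = -13.84375 dBV.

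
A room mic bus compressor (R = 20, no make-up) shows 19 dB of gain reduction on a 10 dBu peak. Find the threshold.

Gain reduction = 10 − (-9) = 19 dB; output overshoot = GR / (R − 1) = 19 / 19 = 1 dB.
Threshold = output − output overshoot = -9 − 1 = -10 dBu.

-10 dBu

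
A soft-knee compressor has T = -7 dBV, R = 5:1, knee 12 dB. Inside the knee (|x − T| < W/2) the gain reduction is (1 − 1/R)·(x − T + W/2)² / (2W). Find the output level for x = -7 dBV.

-8.2 dBV

x − T + W/2 = -7 − (-7) + 6 = 6.
GR = (1 − 1/5) × 6² / 24 = 0.8 × 36 / 24 = 1.2 dB.
Output = -7 − 1.2 = -8.2 dBV.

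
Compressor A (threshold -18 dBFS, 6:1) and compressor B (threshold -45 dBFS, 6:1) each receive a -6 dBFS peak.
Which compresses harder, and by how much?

B, by 22.5 dB

A: GR = 12 − 12/6 = 10 dB.
B: GR = 39 − 39/6 = 32.5 dB.
B reduces 22.5 dB more.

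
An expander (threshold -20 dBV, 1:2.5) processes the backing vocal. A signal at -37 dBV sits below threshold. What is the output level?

-62.5 dBV

Undershoot = (-20) − (-37) = 17 dB.
At 1:2.5, that expands to 42.5 dB under threshold.
Output = -20 − 42.5 = -62.5 dBV.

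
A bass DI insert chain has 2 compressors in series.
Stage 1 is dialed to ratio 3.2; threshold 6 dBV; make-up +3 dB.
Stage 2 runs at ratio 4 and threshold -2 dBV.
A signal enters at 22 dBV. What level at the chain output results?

Stage 1: 22 dBV is 16 dB over 6 dBV; at 3.2:1 that becomes 5 dB over, giving 11 dBV; +3 dB make-up → 14 dBV.
Stage 2: 16 dB above -2 dBV, reduced 4:1 to 4 dB above → 2 dBV.

2 dBV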